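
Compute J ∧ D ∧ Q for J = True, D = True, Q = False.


J = True, D = True, Q = False
Step 1: J ∧ D = True AND True = True
Step 2: (True) ∧ Q = (True) AND False = False
AND is true only when ALL operands are true.

False


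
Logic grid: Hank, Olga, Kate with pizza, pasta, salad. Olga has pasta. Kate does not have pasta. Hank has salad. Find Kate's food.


From clues:
  Olga → pasta
  Hank → salad
By elimination, Kate gets the remaining.

pizza


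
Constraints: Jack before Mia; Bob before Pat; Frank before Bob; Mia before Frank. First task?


Constraints: Jack before Mia; Bob before Pat; Frank before Bob; Mia before Frank
The first task can have nothing scheduled before it, so it must never appear on the right of a 'before'.
Tasks appearing after some 'before': Mia, Pat, Bob, Frank.
The only task not in that list is Jack → it is first.

Jack


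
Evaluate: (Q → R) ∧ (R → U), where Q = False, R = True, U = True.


Q = False, R = True, U = True
Step 1: Q → R is false only when Q=True and R=False. Result: True
Step 2: R → U is false only when R=True and U=False. Result: True
Step 3: True ∧ True = True

True


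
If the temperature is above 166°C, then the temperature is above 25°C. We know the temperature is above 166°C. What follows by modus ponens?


Modus ponens: P → Q, P ⊢ Q
P: the temperature is above 166°C
Q: the temperature is above 25°C
We have P → Q and P is true.
By modus ponens, Q must be true.

The temperature is above 25°C


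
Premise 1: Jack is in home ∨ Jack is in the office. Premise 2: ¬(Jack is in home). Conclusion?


Disjunctive syllogism: P ∨ Q, ¬P ⊢ Q
Disjunction: Jack is in home ∨ Jack is in the office
We know it is not the case that Jack is in home.
By disjunctive syllogism, the other disjunct must be true.

Jack is in the office


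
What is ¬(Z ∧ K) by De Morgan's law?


De Morgan's law: ¬(P ∧ Q) ≡ ¬P ∨ ¬Q
¬(Z ∧ K) = ¬Z ∨ ¬K

¬Z ∨ ¬K


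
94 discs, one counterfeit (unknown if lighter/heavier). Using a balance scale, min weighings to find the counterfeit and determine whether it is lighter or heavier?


Let n = 94. 188 possibilities (n discs × lighter/heavier); each weighing has 3 outcomes.
Bound for k weighings: say the first weighing puts j discs on each pan. If it tips, the 2j weighed discs remain suspects (each with a known direction) and k-1 weighings give 3^(k-1) outcomes; 3^(k-1) is odd, so 2j ≤ 3^(k-1) - 1. If it balances, the n - 2j unweighed discs remain with direction unknown: 2(n - 2j) ≤ 3^(k-1) - 1 by the same parity argument. Adding, n ≤ (3^(k-1) - 1) + (3^(k-1) - 1)/2 = (3^k - 3)/2, and the classical three-group strategy achieves this (3 discs in 2 weighings, 12 in 3, 39 in 4, 120 in 5).
So we need the smallest k with (3^k - 3)/2 ≥ 94.
k = 4: (3^4 - 3)/2 = 39 < 94 ✗
k = 5: (3^5 - 3)/2 = 120 ≥ 94 ✓

5


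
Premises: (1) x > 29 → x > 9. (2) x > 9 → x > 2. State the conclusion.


Hypothetical syllogism: P → Q, Q → R ⊢ P → R
Premise 1: x > 29 → x > 9
Premise 2: x > 9 → x > 2
Chain the implications: the middle term (x > 9) links the two.
Conclusion: If x > 29, then x > 2.

If x > 29, then x > 2.


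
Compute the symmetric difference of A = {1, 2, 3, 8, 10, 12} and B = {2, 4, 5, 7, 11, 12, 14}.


A = {1, 2, 3, 8, 10, 12}
B = {2, 4, 5, 7, 11, 12, 14}
Operation: symmetric difference
In A only: [1, 3, 8, 10], in B only: [4, 5, 7, 11, 14]

{1, 3, 4, 5, 7, 8, 10, 11, 14}


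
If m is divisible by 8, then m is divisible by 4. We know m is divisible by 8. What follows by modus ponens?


Modus ponens: P → Q, P ⊢ Q
P: m is divisible by 8
Q: m is divisible by 4
We have P → Q and P is true.
By modus ponens, Q must be true.

m is divisible by 4


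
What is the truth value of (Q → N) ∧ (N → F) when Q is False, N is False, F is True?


Q = False, N = False, F = True
Step 1: Q → N is false only when Q=True and N=False. Result: True
Step 2: N → F is false only when N=True and F=False. Result: True
Step 3: True ∧ True = True

True


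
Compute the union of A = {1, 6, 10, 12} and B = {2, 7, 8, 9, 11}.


A = {1, 6, 10, 12}
B = {2, 7, 8, 9, 11}
Operation: union
All elements combined: 1, 2, 6, 7, 8, 9, 10, 11, 12

{1, 2, 6, 7, 8, 9, 10, 11, 12}


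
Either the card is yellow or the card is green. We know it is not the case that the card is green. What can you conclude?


Disjunctive syllogism: P ∨ Q, ¬P ⊢ Q
Disjunction: the card is yellow ∨ the card is green
We know it is not the case that the card is green.
By disjunctive syllogism, the other disjunct must be true.

The card is yellow


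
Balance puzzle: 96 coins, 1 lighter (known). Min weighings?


Each weighing has 3 outcomes (left heavy / balance / right heavy), so k weighings distinguish at most 3^k cases; splitting into three near-equal groups achieves this.
Need 3^k ≥ 96: 3^4 = 81 < 96 ≤ 3^5 = 243
k = ⌈log₃(96)⌉ = 5

5


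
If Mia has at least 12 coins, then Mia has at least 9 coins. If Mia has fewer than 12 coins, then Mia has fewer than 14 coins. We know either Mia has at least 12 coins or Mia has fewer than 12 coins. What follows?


Constructive dilemma: (P → Q) ∧ (R → S), P ∨ R ⊢ Q ∨ S
Premise 1: Mia has at least 12 coins → Mia has at least 9 coins
Premise 2: Mia has fewer than 12 coins → Mia has fewer than 14 coins
Premise 3: Mia has at least 12 coins ∨ Mia has fewer than 12 coins
Case 1: Assuming Mia has at least 12 coins, then by Premise 1, Mia has at least 9 coins.
Case 2: Assuming Mia has fewer than 12 coins, then by Premise 2, Mia has fewer than 14 coins.
Since one of Mia has at least 12 coins or Mia has fewer than 12 coins must hold, we get Mia has at least 9 coins or Mia has fewer than 14 coins.

Mia has at least 9 coins or Mia has fewer than 14 coins.


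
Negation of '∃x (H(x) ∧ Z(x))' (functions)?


Original: ∃x (H(x) ∧ Z(x))
Rule: ¬∀→∃, ¬∃→∀, negate predicate.
Negation: ∀x (¬H(x) ∨ ¬Z(x))

∀x (¬H(x) ∨ ¬Z(x))


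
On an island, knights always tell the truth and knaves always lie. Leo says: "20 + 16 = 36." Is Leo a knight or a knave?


Statement: "20 + 16 = 36."
Actual: 20 + 16 = 36
Claimed: 36
Statement is TRUE → Leo tells the truth → Knight

Knight


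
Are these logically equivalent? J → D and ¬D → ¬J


Expression 1: J → D
Expression 2: ¬D → ¬J
Truth table (J D | Expr1 Expr2):
  T T |   T     T
  T F |   F     F
  F T |   T     T
  F F |   T     T
All 4 rows agree, so the expressions are logically equivalent.

Yes


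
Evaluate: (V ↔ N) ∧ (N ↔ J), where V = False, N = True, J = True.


V = False, N = True, J = True
Step 1: V ↔ N is true when V and N have the same value. Result: False
Step 2: N ↔ J is true when N and J have the same value. Result: True
Step 3: False ∧ True = False

False


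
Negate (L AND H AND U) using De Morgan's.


De Morgan's law: ¬(P ∧ Q ∧ R) ≡ ¬P ∨ ¬Q ∨ ¬R
¬(L ∧ H ∧ U) = ¬L ∨ ¬H ∨ ¬U

¬L ∨ ¬H ∨ ¬U


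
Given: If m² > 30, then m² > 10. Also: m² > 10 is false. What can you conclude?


Modus tollens: P → Q, ¬Q ⊢ ¬P
P: m² > 30
Q: m² > 10
We have P → Q and Q is false.
By modus tollens, P must be false.

It is not the case that m² > 30


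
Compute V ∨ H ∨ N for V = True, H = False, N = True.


V = True, H = False, N = True
Step 1: V ∨ H = True OR False = True
Step 2: True ∨ N = True OR True = True
OR is true when at least one operand is true.

True


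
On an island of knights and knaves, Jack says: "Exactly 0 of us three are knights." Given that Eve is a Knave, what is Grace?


Jack claims exactly 0 knights among Jack, Eve, Grace.
Given: Eve is a Knave.

Case 1: Jack is a Knight (tells truth)
  Then exactly 0 of the three are knights.
  Counting Jack, Eve: 1 knight(s) so far. Need -1 more → impossible.
Case 2: Jack is a Knave (lies)
  Then the count is NOT 0.
  If Grace = Knave, count = 0 = 0 → claim would be true, contradicts lie.
  If Grace = Knight, count = 1 ≠ 0 → lie confirmed ✓

Grace is a Knight.

Knight


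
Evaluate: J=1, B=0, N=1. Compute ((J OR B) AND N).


J OR B = 1|0 = 1
1 AND 1 = 1

1


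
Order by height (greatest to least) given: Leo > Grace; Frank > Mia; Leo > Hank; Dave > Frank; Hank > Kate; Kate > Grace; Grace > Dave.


Constraints: Leo > Grace; Frank > Mia; Leo > Hank; Dave > Frank; Hank > Kate; Kate > Grace; Grace > Dave
Method: at each step, the next-highest is the one remaining person who never appears on the smaller side of a constraint between remaining people.
  Step 1: remaining {Frank, Hank, Leo, Mia, Kate, Grace, Dave}; on the smaller side: {Frank, Hank, Mia, Kate, Grace, Dave} → Leo is next (Leo > Grace; Leo > Hank).
  Step 2: remaining {Frank, Hank, Mia, Kate, Grace, Dave}; on the smaller side: {Frank, Mia, Kate, Grace, Dave} → Hank is next (Hank > Kate).
  Step 3: remaining {Frank, Mia, Kate, Grace, Dave}; on the smaller side: {Frank, Mia, Grace, Dave} → Kate is next (Kate > Grace).
  Step 4: remaining {Frank, Mia, Grace, Dave}; on the smaller side: {Frank, Mia, Dave} → Grace is next (Grace > Dave).
  Step 5: remaining {Frank, Mia, Dave}; on the smaller side: {Frank, Mia} → Dave is next (Dave > Frank).
  Step 6: remaining {Frank, Mia}; on the smaller side: {Mia} → Frank is next (Frank > Mia).
  Step 7: only Mia remains → lowest.
Final ranking (highest to lowest):

Leo > Hank > Kate > Grace > Dave > Frank > Mia


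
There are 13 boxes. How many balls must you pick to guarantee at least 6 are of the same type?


Pigeonhole: to guarantee k in one of n categories, need (k-1)×n + 1.
k = 6, n = 13
Minimum = (6-1) × 13 + 1 = 5 × 13 + 1

66


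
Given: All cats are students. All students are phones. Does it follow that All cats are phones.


Premise 1: All cats are students.
Premise 2: All students are phones.
Conclusion: All cats are phones.
Barbara syllogism (AAA-1): All A are B, All B are C → All A are C.
Middle term (students) distributed in premise 2.

Valid


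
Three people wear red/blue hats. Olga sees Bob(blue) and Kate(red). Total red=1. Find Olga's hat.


Total red = 1, seen red = 1
Own red = 1 - 1 = 0
Olga's hat is blue.

blue


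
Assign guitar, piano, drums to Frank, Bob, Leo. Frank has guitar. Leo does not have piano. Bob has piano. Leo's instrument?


From clues:
  Bob → piano
  Frank → guitar
By elimination, Leo gets the remaining.

drums


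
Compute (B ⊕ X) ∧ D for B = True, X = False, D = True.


B = True, X = False, D = True
Step 1: B ⊕ X = True XOR False = True
Step 2: True ∧ D = True AND True = True
XOR true when exactly one of B,X is true; then AND with D.

True


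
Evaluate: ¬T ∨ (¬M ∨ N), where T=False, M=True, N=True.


T = False, M = True, N = True
Expression: ¬T ∨ (¬M ∨ N)
Step 1: ¬M = NOT True = False
Step 2: ¬M ∨ N = False OR True = True
Step 3: ¬T = NOT False = True
Step 4: (True) ∨ (True) = True OR True = True

True


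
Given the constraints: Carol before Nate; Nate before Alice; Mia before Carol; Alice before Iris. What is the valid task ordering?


Constraints: Carol before Nate; Nate before Alice; Mia before Carol; Alice before Iris
Method: repeatedly schedule the remaining task that has no remaining task required before it.
  Step 1: remaining {Alice, Nate, Carol, Mia, Iris}; every task except Mia still has a predecessor pending → schedule Mia.
  Step 2: remaining {Alice, Nate, Carol, Iris}; every task except Carol still has a predecessor pending → schedule Carol.
  Step 3: remaining {Alice, Nate, Iris}; every task except Nate still has a predecessor pending → schedule Nate.
  Step 4: remaining {Alice, Iris}; every task except Alice still has a predecessor pending → schedule Alice.
  Step 5: only Iris remains → schedule Iris.
Resulting order:

Mia → Carol → Nate → Alice → Iris


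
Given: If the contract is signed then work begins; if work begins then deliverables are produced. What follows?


Hypothetical syllogism: P → Q, Q → R ⊢ P → R
Premise 1: the contract is signed → work begins
Premise 2: work begins → deliverables are produced
Chain the implications: the middle term (work begins) links the two.
Conclusion: If the contract is signed, then deliverables are produced.

If the contract is signed, then deliverables are produced.


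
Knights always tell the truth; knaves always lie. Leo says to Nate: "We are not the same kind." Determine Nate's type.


Leo says: "We are not the same kind."
Case 1: Leo is a Knight (truth-teller)
  Statement is true → they ARE different → Nate is a Knave
Case 2: Leo is a Knave (liar)
  Statement is false → they are NOT different → Nate is a Knave
In both cases, Nate is a Knave.

Knave


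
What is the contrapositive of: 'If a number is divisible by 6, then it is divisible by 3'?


Original: If a number is divisible by 6, then it is divisible by 3
Contrapositive: If ¬Q, then ¬P
Negate Q: not (it is divisible by 3)
Negate P: not (a number is divisible by 6)

If not (it is divisible by 3), then not (a number is divisible by 6).


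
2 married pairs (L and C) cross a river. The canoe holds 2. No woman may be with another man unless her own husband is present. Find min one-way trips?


Label couples L and C.
1. WL+WC → (far: WL,WC; near: HL,HC)
2. WL ←   (far: WC; near: HL,HC,WL)
3. HL+HC → (far: HL,HC,WC; near: WL)
4. HL ←   (far: HC,WC; near: HL,WL)  — HL returns, since WL is alone on near bank
5. HL+WL → (far: all four; near: empty)
Every state respects the constraint.
Minimum trips = 5

5


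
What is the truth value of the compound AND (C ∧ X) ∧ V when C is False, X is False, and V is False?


C = False, X = False, V = False
Step 1: C ∧ X = False AND False = False
Step 2: False ∧ V = False AND False = False
AND is true only when ALL operands are true.

False


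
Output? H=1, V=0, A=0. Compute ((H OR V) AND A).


H OR V = 1|0 = 1
1 AND 0 = 0

0


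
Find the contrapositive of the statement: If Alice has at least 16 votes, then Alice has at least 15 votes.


Original: If Alice has at least 16 votes, then Alice has at least 15 votes
Contrapositive: If ¬Q, then ¬P
Negate Q: not (Alice has at least 15 votes)
Negate P: not (Alice has at least 16 votes)

If not (Alice has at least 15 votes), then not (Alice has at least 16 votes).


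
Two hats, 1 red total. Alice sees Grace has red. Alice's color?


Total red = 1, Grace = red
Red accounted for: 1
Remaining for Alice: 0
Alice's hat is blue.

blue


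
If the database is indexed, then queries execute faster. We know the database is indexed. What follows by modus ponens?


Modus ponens: P → Q, P ⊢ Q
P: the database is indexed
Q: queries execute faster
We have P → Q and P is true.
By modus ponens, Q must be true.

Queries execute faster


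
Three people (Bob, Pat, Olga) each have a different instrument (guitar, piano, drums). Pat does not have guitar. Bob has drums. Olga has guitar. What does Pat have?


From clues:
  Olga → guitar
  Bob → drums
By elimination, Pat gets the remaining.

piano


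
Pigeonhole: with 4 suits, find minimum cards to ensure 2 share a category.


Pigeonhole: to guarantee k in one of n categories, need (k-1)×n + 1.
k = 2, n = 4
Minimum = (2-1) × 4 + 1 = 1 × 4 + 1

5


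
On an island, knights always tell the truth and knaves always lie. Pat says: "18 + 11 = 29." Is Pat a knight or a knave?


Statement: "18 + 11 = 29."
Actual: 18 + 11 = 29
Claimed: 29
Statement is TRUE → Pat tells the truth → Knight

Knight


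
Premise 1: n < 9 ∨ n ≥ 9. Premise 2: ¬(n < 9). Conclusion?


Disjunctive syllogism: P ∨ Q, ¬P ⊢ Q
Disjunction: n < 9 ∨ n ≥ 9
We know it is not the case that n < 9.
By disjunctive syllogism, the other disjunct must be true.

n ≥ 9


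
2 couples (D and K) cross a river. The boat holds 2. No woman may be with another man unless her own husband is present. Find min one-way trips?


Label couples D and K.
1. WD+WK → (far: WD,WK; near: HD,HK)
2. WD ←   (far: WK; near: HD,HK,WD)
3. HD+HK → (far: HD,HK,WK; near: WD)
4. HD ←   (far: HK,WK; near: HD,WD)  — HD returns, since WD is alone on near bank
5. HD+WD → (far: all four; near: empty)
Every state respects the constraint.
Minimum trips = 5

5


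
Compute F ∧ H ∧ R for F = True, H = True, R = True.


F = True, H = True, R = True
Step 1: F ∧ H = True AND True = True
Step 2: (True) ∧ R = (True) AND True = True
AND is true only when ALL operands are true.

True


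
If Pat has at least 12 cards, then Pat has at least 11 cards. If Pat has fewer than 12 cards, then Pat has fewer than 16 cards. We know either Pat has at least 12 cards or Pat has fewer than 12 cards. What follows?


Constructive dilemma: (P → Q) ∧ (R → S), P ∨ R ⊢ Q ∨ S
Premise 1: Pat has at least 12 cards → Pat has at least 11 cards
Premise 2: Pat has fewer than 12 cards → Pat has fewer than 16 cards
Premise 3: Pat has at least 12 cards ∨ Pat has fewer than 12 cards
Case 1: Assuming Pat has at least 12 cards, then by Premise 1, Pat has at least 11 cards.
Case 2: Assuming Pat has fewer than 12 cards, then by Premise 2, Pat has fewer than 16 cards.
Since one of Pat has at least 12 cards or Pat has fewer than 12 cards must hold, we get Pat has at least 11 cards or Pat has fewer than 16 cards.

Pat has at least 11 cards or Pat has fewer than 16 cards.


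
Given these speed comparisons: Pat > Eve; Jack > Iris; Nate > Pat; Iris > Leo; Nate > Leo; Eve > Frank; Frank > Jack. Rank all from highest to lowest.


Constraints: Pat > Eve; Jack > Iris; Nate > Pat; Iris > Leo; Nate > Leo; Eve > Frank; Frank > Jack
Method: at each step, the next-highest is the one remaining person who never appears on the smaller side of a constraint between remaining people.
  Step 1: remaining {Leo, Frank, Jack, Eve, Pat, Iris, Nate}; on the smaller side: {Leo, Frank, Jack, Eve, Pat, Iris} → Nate is next (Nate > Pat; Nate > Leo).
  Step 2: remaining {Leo, Frank, Jack, Eve, Pat, Iris}; on the smaller side: {Leo, Frank, Jack, Eve, Iris} → Pat is next (Pat > Eve).
  Step 3: remaining {Leo, Frank, Jack, Eve, Iris}; on the smaller side: {Leo, Frank, Jack, Iris} → Eve is next (Eve > Frank).
  Step 4: remaining {Leo, Frank, Jack, Iris}; on the smaller side: {Leo, Jack, Iris} → Frank is next (Frank > Jack).
  Step 5: remaining {Leo, Jack, Iris}; on the smaller side: {Leo, Iris} → Jack is next (Jack > Iris).
  Step 6: remaining {Leo, Iris}; on the smaller side: {Leo} → Iris is next (Iris > Leo).
  Step 7: only Leo remains → lowest.
Final ranking (highest to lowest):

Nate > Pat > Eve > Frank > Jack > Iris > Leo


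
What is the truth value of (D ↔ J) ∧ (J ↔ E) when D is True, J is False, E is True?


D = True, J = False, E = True
Step 1: D ↔ J is true when D and J have the same value. Result: False
Step 2: J ↔ E is true when J and E have the same value. Result: False
Step 3: False ∧ False = False

False


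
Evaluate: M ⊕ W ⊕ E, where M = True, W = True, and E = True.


M = True, W = True, E = True
Step 1: M ⊕ W = True XOR True = False
Step 2: False ⊕ E = False XOR True = True
XOR is true when an odd number of operands are true.

True


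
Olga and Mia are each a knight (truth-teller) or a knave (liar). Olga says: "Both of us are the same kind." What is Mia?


Olga says: "Both of us are the same kind."
Case 1: Olga is a Knight (truth-teller)
  Statement is true → they ARE the same → Mia is also a Knight
Case 2: Olga is a Knave (liar)
  Statement is false → they are NOT the same → Mia is a Knight
In both cases, Mia is a Knight.

Knight


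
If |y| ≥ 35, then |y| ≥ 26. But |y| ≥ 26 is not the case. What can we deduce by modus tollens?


Modus tollens: P → Q, ¬Q ⊢ ¬P
P: |y| ≥ 35
Q: |y| ≥ 26
We have P → Q and Q is false.
By modus tollens, P must be false.

It is not the case that |y| ≥ 35


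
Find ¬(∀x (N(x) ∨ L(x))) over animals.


Original: ∀x (N(x) ∨ L(x))
Rule: ¬∀→∃, ¬∃→∀, negate predicate.
Negation: ∃x (¬N(x) ∧ ¬L(x))

∃x (¬N(x) ∧ ¬L(x))


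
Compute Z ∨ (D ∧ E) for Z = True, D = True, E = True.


Z = True, D = True, E = True
Step 1: D ∧ E = True AND True = True
Step 2: Z ∨ True = True OR True = True
AND evaluated first (higher precedence); then OR applied.

True


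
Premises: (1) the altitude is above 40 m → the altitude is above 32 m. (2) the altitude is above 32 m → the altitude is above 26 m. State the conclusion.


Hypothetical syllogism: P → Q, Q → R ⊢ P → R
Premise 1: the altitude is above 40 m → the altitude is above 32 m
Premise 2: the altitude is above 32 m → the altitude is above 26 m
Chain the implications: the middle term (the altitude is above 32 m) links the two.
Conclusion: If the altitude is above 40 m, then the altitude is above 26 m.

If the altitude is above 40 m, then the altitude is above 26 m.


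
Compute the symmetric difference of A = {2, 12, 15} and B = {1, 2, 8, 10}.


A = {2, 12, 15}
B = {1, 2, 8, 10}
Operation: symmetric difference
In A only: [12, 15], in B only: [1, 8, 10]

{1, 8, 10, 12, 15}


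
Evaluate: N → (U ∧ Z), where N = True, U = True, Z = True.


N = True, U = True, Z = True
Step 1: U ∧ Z = True AND True = True
Step 2: N → (True): false only when N=True and consequent=False.
Result: True

True


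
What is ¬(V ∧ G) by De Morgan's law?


De Morgan's law: ¬(P ∧ Q) ≡ ¬P ∨ ¬Q
¬(V ∧ G) = ¬V ∨ ¬G

¬V ∨ ¬G


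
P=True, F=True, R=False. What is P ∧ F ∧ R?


P = True, F = True, R = False
Expression: P ∧ F ∧ R
Step 1: P ∧ F = True AND True = True
Step 2: (True) ∧ R = True AND False = False

False


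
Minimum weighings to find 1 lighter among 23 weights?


Each weighing has 3 outcomes (left heavy / balance / right heavy), so k weighings distinguish at most 3^k cases; splitting into three near-equal groups achieves this.
Need 3^k ≥ 23: 3^2 = 9 < 23 ≤ 3^3 = 27
k = ⌈log₃(23)⌉ = 3

3


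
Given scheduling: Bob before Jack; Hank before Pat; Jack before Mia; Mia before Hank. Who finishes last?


Constraints: Bob before Jack; Hank before Pat; Jack before Mia; Mia before Hank
The last task can have nothing scheduled after it, so it must never appear on the left of a 'before'.
Tasks appearing before some other task: Bob, Hank, Jack, Mia.
The only task not in that list is Pat → it is last.

Pat


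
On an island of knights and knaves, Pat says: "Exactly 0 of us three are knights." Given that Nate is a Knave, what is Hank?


Pat claims exactly 0 knights among Pat, Nate, Hank.
Given: Nate is a Knave.

Case 1: Pat is a Knight (tells truth)
  Then exactly 0 of the three are knights.
  Counting Pat, Nate: 1 knight(s) so far. Need -1 more → impossible.
Case 2: Pat is a Knave (lies)
  Then the count is NOT 0.
  If Hank = Knave, count = 0 = 0 → claim would be true, contradicts lie.
  If Hank = Knight, count = 1 ≠ 0 → lie confirmed ✓

Hank is a Knight.

Knight


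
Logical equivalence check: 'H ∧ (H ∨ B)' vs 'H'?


Expression 1: H ∧ (H ∨ B)
Expression 2: H
Truth table (H B | Expr1 Expr2):
  T T |   T     T
  T F |   T     T
  F T |   F     F
  F F |   F     F
All 4 rows agree, so the expressions are logically equivalent.

Yes


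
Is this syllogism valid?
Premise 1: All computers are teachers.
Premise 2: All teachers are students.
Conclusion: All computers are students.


Premise 1: All computers are teachers.
Premise 2: All teachers are students.
Conclusion: All computers are students.
Barbara syllogism (AAA-1): All A are B, All B are C → All A are C.
Middle term (teachers) distributed in premise 2.

Valid


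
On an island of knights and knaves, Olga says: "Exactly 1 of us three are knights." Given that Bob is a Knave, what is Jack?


Olga claims exactly 1 knights among Olga, Bob, Jack.
Given: Bob is a Knave.

Case 1: Olga is a Knight (tells truth)
  Then exactly 1 of the three are knights.
  Counting Olga, Bob: 1 knight(s) so far. Need 0 more → Jack = Knave.
Case 2: Olga is a Knave (lies)
  Then the count is NOT 1.
  If Jack = Knight, count = 1 = 1 → claim would be true, contradicts lie.
  If Jack = Knave, count = 0 ≠ 1 → lie confirmed ✓

Jack is a Knave.

Knave


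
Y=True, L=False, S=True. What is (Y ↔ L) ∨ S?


Y = True, L = False, S = True
Expression: (Y ↔ L) ∨ S
Step 1: Y ↔ L = (True iff False) (true when values match) = False
Step 2: (False) ∨ S = False OR True = True

True


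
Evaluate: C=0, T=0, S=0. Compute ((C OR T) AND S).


C OR T = 0|0 = 0
0 AND 0 = 0

0


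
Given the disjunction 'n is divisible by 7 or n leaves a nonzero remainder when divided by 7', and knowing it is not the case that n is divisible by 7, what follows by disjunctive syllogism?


Disjunctive syllogism: P ∨ Q, ¬P ⊢ Q
Disjunction: n is divisible by 7 ∨ n leaves a nonzero remainder when divided by 7
We know it is not the case that n is divisible by 7.
By disjunctive syllogism, the other disjunct must be true.

n leaves a nonzero remainder when divided by 7


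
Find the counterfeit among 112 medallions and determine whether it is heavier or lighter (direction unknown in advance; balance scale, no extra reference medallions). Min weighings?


Let n = 112. 224 possibilities (n medallions × lighter/heavier); each weighing has 3 outcomes.
Bound for k weighings: say the first weighing puts j medallions on each pan. If it tips, the 2j weighed medallions remain suspects (each with a known direction) and k-1 weighings give 3^(k-1) outcomes; 3^(k-1) is odd, so 2j ≤ 3^(k-1) - 1. If it balances, the n - 2j unweighed medallions remain with direction unknown: 2(n - 2j) ≤ 3^(k-1) - 1 by the same parity argument. Adding, n ≤ (3^(k-1) - 1) + (3^(k-1) - 1)/2 = (3^k - 3)/2, and the classical three-group strategy achieves this (3 medallions in 2 weighings, 12 in 3, 39 in 4, 120 in 5).
So we need the smallest k with (3^k - 3)/2 ≥ 112.
k = 4: (3^4 - 3)/2 = 39 < 112 ✗
k = 5: (3^5 - 3)/2 = 120 ≥ 112 ✓

5


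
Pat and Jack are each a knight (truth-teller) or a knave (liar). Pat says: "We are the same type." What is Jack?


Pat says: "We are the same type."
Case 1: Pat is a Knight (truth-teller)
  Statement is true → they ARE the same → Jack is also a Knight
Case 2: Pat is a Knave (liar)
  Statement is false → they are NOT the same → Jack is a Knight
In both cases, Jack is a Knight.

Knight


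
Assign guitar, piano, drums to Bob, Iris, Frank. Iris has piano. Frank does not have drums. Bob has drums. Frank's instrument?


From clues:
  Iris → piano
  Bob → drums
By elimination, Frank gets the remaining.

guitar


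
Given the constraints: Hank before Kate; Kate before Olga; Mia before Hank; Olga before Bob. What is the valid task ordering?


Constraints: Hank before Kate; Kate before Olga; Mia before Hank; Olga before Bob
Method: repeatedly schedule the remaining task that has no remaining task required before it.
  Step 1: remaining {Bob, Olga, Hank, Kate, Mia}; every task except Mia still has a predecessor pending → schedule Mia.
  Step 2: remaining {Bob, Olga, Hank, Kate}; every task except Hank still has a predecessor pending → schedule Hank.
  Step 3: remaining {Bob, Olga, Kate}; every task except Kate still has a predecessor pending → schedule Kate.
  Step 4: remaining {Bob, Olga}; every task except Olga still has a predecessor pending → schedule Olga.
  Step 5: only Bob remains → schedule Bob.
Resulting order:

Mia → Hank → Kate → Olga → Bob


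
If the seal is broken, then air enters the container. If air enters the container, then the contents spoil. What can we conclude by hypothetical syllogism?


Hypothetical syllogism: P → Q, Q → R ⊢ P → R
Premise 1: the seal is broken → air enters the container
Premise 2: air enters the container → the contents spoil
Chain the implications: the middle term (air enters the container) links the two.
Conclusion: If the seal is broken, then the contents spoil.

If the seal is broken, then the contents spoil.


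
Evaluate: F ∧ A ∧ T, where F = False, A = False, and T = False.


F = False, A = False, T = False
Step 1: F ∧ A = False AND False = False
Step 2: (False) ∧ T = (False) AND False = False
AND is true only when ALL operands are true.

False


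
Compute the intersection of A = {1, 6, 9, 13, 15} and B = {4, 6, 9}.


A = {1, 6, 9, 13, 15}
B = {4, 6, 9}
Operation: intersection
Elements in both: 6, 9

{6, 9}


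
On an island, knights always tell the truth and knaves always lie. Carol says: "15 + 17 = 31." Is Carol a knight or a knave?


Statement: "15 + 17 = 31."
Actual: 15 + 17 = 32
Claimed: 31
Statement is FALSE → Carol lies → Knave

Knave


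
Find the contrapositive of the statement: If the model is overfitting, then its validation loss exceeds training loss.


Original: If the model is overfitting, then its validation loss exceeds training loss
Contrapositive: If ¬Q, then ¬P
Negate Q: not (its validation loss exceeds training loss)
Negate P: not (the model is overfitting)

If not (its validation loss exceeds training loss), then not (the model is overfitting).


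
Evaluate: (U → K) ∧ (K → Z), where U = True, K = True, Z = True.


U = True, K = True, Z = True
Step 1: U → K is false only when U=True and K=False. Result: True
Step 2: K → Z is false only when K=True and Z=False. Result: True
Step 3: True ∧ True = True

True


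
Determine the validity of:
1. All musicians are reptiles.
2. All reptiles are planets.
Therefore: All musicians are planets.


Premise 1: All musicians are reptiles.
Premise 2: All reptiles are planets.
Conclusion: All musicians are planets.
Barbara syllogism (AAA-1): All A are B, All B are C → All A are C.
Middle term (reptiles) distributed in premise 2.

Valid


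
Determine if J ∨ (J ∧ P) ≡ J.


Expression 1: J ∨ (J ∧ P)
Expression 2: J
Truth table (J P | Expr1 Expr2):
  T T |   T     T
  T F |   T     T
  F T |   F     F
  F F |   F     F
All 4 rows agree, so the expressions are logically equivalent.

Yes


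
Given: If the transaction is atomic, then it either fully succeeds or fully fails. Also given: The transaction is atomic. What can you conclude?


Modus ponens: P → Q, P ⊢ Q
P: the transaction is atomic
Q: it either fully succeeds or fully fails
We have P → Q and P is true.
By modus ponens, Q must be true.

It either fully succeeds or fully fails


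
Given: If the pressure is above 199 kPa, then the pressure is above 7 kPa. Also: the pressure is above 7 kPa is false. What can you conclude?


Modus tollens: P → Q, ¬Q ⊢ ¬P
P: the pressure is above 199 kPa
Q: the pressure is above 7 kPa
We have P → Q and Q is false.
By modus tollens, P must be false.

It is not the case that the pressure is above 199 kPa


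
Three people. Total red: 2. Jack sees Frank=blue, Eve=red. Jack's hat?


Total red = 2, seen red = 1
Own red = 2 - 1 = 1
Jack's hat is red.

red


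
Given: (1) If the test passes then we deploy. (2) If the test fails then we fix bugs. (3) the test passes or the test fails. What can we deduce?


Constructive dilemma: (P → Q) ∧ (R → S), P ∨ R ⊢ Q ∨ S
Premise 1: the test passes → we deploy
Premise 2: the test fails → we fix bugs
Premise 3: the test passes ∨ the test fails
Case 1: Assuming the test passes, then by Premise 1, we deploy.
Case 2: Assuming the test fails, then by Premise 2, we fix bugs.
Since one of the test passes or the test fails must hold, we get we deploy or we fix bugs.

We deploy or we fix bugs.


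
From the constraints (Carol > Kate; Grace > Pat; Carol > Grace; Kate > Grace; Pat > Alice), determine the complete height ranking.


Constraints: Carol > Kate; Grace > Pat; Carol > Grace; Kate > Grace; Pat > Alice
Method: at each step, the next-highest is the one remaining person who never appears on the smaller side of a constraint between remaining people.
  Step 1: remaining {Grace, Kate, Alice, Carol, Pat}; on the smaller side: {Grace, Kate, Alice, Pat} → Carol is next (Carol > Kate; Carol > Grace).
  Step 2: remaining {Grace, Kate, Alice, Pat}; on the smaller side: {Grace, Alice, Pat} → Kate is next (Kate > Grace).
  Step 3: remaining {Grace, Alice, Pat}; on the smaller side: {Alice, Pat} → Grace is next (Grace > Pat).
  Step 4: remaining {Alice, Pat}; on the smaller side: {Alice} → Pat is next (Pat > Alice).
  Step 5: only Alice remains → lowest.
Final ranking (highest to lowest):

Carol > Kate > Grace > Pat > Alice


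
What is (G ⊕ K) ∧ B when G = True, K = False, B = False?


G = True, K = False, B = False
Step 1: G ⊕ K = True XOR False = True
Step 2: True ∧ B = True AND False = False
XOR true when exactly one of G,K is true; then AND with B.

False


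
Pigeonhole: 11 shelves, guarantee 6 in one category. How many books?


Pigeonhole: to guarantee k in one of n categories, need (k-1)×n + 1.
k = 6, n = 11
Minimum = (6-1) × 11 + 1 = 5 × 11 + 1

56


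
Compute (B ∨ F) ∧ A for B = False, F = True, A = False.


B = False, F = True, A = False
Step 1: B ∨ F = False OR True = True
Step 2: True ∧ A = True AND False = False
OR is true when at least one operand is true; AND requires both.

False


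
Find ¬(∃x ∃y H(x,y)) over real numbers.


Original: ∃x ∃y H(x,y)
Rule: ¬∀→∃, ¬∃→∀, negate predicate.
Negation: ∀x ∀y ¬H(x,y)

∀x ∀y ¬H(x,y)


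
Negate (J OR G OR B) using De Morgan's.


De Morgan's law: ¬(P ∨ Q ∨ R) ≡ ¬P ∧ ¬Q ∧ ¬R
¬(J ∨ G ∨ B) = ¬J ∧ ¬G ∧ ¬B

¬J ∧ ¬G ∧ ¬B


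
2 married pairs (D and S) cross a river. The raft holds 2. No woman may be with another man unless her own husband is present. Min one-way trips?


Label couples D and S.
1. WD+WS → (far: WD,WS; near: HD,HS)
2. WD ←   (far: WS; near: HD,HS,WD)
3. HD+HS → (far: HD,HS,WS; near: WD)
4. HD ←   (far: HS,WS; near: HD,WD)  — HD returns, since WD is alone on near bank
5. HD+WD → (far: all four; near: empty)
Every state respects the constraint.
Minimum trips = 5

5


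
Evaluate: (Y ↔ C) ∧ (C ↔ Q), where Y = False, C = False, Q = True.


Y = False, C = False, Q = True
Step 1: Y ↔ C is true when Y and C have the same value. Result: True
Step 2: C ↔ Q is true when C and Q have the same value. Result: False
Step 3: True ∧ False = False

False


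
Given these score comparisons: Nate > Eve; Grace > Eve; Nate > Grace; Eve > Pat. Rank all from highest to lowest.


Constraints: Nate > Eve; Grace > Eve; Nate > Grace; Eve > Pat
Method: at each step, the next-highest is the one remaining person who never appears on the smaller side of a constraint between remaining people.
  Step 1: remaining {Pat, Grace, Nate, Eve}; on the smaller side: {Pat, Grace, Eve} → Nate is next (Nate > Eve; Nate > Grace).
  Step 2: remaining {Pat, Grace, Eve}; on the smaller side: {Pat, Eve} → Grace is next (Grace > Eve).
  Step 3: remaining {Pat, Eve}; on the smaller side: {Pat} → Eve is next (Eve > Pat).
  Step 4: only Pat remains → lowest.
Final ranking (highest to lowest):

Nate > Grace > Eve > Pat


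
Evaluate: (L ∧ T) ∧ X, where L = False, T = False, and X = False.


L = False, T = False, X = False
Step 1: L ∧ T = False AND False = False
Step 2: False ∧ X = False AND False = False
AND is true only when ALL operands are true.

False


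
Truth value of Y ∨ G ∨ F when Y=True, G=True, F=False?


Y = True, G = True, F = False
Expression: Y ∨ G ∨ F
Step 1: Y ∨ G = True OR True = True
Step 2: (True) ∨ F = True OR False = True

True


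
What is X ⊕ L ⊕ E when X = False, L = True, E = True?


X = False, L = True, E = True
Step 1: X ⊕ L = False XOR True = True
Step 2: True ⊕ E = True XOR True = False
XOR is true when an odd number of operands are true.

False


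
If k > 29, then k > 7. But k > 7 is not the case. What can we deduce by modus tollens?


Modus tollens: P → Q, ¬Q ⊢ ¬P
P: k > 29
Q: k > 7
We have P → Q and Q is false.
By modus tollens, P must be false.

It is not the case that k > 29


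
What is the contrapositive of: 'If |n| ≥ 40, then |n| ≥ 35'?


Original: If |n| ≥ 40, then |n| ≥ 35
Contrapositive: If ¬Q, then ¬P
Negate Q: not (|n| ≥ 35)
Negate P: not (|n| ≥ 40)

If not (|n| ≥ 35), then not (|n| ≥ 40).


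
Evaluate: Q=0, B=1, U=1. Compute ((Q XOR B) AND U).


Q XOR B = 0^1 = 1
1 AND 1 = 1

1


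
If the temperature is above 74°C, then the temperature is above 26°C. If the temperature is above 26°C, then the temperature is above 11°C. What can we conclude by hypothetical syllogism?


Hypothetical syllogism: P → Q, Q → R ⊢ P → R
Premise 1: the temperature is above 74°C → the temperature is above 26°C
Premise 2: the temperature is above 26°C → the temperature is above 11°C
Chain the implications: the middle term (the temperature is above 26°C) links the two.
Conclusion: If the temperature is above 74°C, then the temperature is above 11°C.

If the temperature is above 74°C, then the temperature is above 11°C.


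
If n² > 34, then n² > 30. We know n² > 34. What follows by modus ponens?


Modus ponens: P → Q, P ⊢ Q
P: n² > 34
Q: n² > 30
We have P → Q and P is true.
By modus ponens, Q must be true.

n² > 30


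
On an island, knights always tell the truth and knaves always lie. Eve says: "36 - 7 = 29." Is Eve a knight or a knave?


Statement: "36 - 7 = 29."
Actual: 36 - 7 = 29
Claimed: 29
Statement is TRUE → Eve tells the truth → Knight

Knight


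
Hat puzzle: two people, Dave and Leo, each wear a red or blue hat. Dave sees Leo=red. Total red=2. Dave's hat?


Total red = 2, Leo = red
Red accounted for: 1
Remaining for Dave: 1
Dave's hat is red.

red


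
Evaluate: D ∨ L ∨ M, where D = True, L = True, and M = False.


D = True, L = True, M = False
Step 1: D ∨ L = True OR True = True
Step 2: True ∨ M = True OR False = True
OR is true when at least one operand is true.

True


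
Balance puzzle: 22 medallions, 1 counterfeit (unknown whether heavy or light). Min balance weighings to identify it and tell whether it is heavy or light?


Let n = 22. 44 possibilities (n medallions × lighter/heavier); each weighing has 3 outcomes.
Bound for k weighings: say the first weighing puts j medallions on each pan. If it tips, the 2j weighed medallions remain suspects (each with a known direction) and k-1 weighings give 3^(k-1) outcomes; 3^(k-1) is odd, so 2j ≤ 3^(k-1) - 1. If it balances, the n - 2j unweighed medallions remain with direction unknown: 2(n - 2j) ≤ 3^(k-1) - 1 by the same parity argument. Adding, n ≤ (3^(k-1) - 1) + (3^(k-1) - 1)/2 = (3^k - 3)/2, and the classical three-group strategy achieves this (3 medallions in 2 weighings, 12 in 3, 39 in 4, 120 in 5).
So we need the smallest k with (3^k - 3)/2 ≥ 22.
k = 3: (3^3 - 3)/2 = 12 < 22 ✗
k = 4: (3^4 - 3)/2 = 39 ≥ 22 ✓

4


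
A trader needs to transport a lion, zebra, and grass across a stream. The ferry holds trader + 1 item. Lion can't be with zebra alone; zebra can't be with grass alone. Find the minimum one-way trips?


1. trader+zebra → 2. trader ← 3. trader+lion → 4. trader+zebra ← 5. trader+grass → 6. trader ← 7. trader+zebra →
Minimum trips = 7

7


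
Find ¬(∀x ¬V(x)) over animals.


Original: ∀x ¬V(x)
Rule: ¬∀→∃, ¬∃→∀, negate predicate.
Negation: ∃x V(x)

∃x V(x)


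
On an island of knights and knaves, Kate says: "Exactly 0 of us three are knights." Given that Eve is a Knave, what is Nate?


Kate claims exactly 0 knights among Kate, Eve, Nate.
Given: Eve is a Knave.

Case 1: Kate is a Knight (tells truth)
  Then exactly 0 of the three are knights.
  Counting Kate, Eve: 1 knight(s) so far. Need -1 more → impossible.
Case 2: Kate is a Knave (lies)
  Then the count is NOT 0.
  If Nate = Knave, count = 0 = 0 → claim would be true, contradicts lie.
  If Nate = Knight, count = 1 ≠ 0 → lie confirmed ✓

Nate is a Knight.

Knight
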